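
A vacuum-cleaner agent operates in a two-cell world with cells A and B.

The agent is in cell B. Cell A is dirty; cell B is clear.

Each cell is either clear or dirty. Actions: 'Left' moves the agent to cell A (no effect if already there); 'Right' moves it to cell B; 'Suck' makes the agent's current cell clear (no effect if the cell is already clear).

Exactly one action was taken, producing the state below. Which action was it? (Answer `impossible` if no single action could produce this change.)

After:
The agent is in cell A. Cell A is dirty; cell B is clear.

Left

try  Left: <A|dirty|clear>  ← match
try Right: <B|dirty|clear>
try  Suck: <B|dirty|clear>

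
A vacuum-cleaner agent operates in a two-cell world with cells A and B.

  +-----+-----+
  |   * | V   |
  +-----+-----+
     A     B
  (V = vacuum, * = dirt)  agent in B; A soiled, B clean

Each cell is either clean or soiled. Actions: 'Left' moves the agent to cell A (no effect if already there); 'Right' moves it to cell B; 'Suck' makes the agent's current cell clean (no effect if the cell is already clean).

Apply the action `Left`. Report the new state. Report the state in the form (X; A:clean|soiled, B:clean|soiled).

(A; A:soiled, B:clean)

start: (B; A:soiled, B:clean)
[1] after Left: (A; A:soiled, B:clean)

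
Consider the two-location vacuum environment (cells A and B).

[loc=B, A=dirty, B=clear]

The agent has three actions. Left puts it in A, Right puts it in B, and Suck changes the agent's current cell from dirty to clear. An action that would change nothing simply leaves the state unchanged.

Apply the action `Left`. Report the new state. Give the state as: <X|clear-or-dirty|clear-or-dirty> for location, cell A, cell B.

<A|dirty|clear>

start: <B|dirty|clear>
step 1/1 (Left): <A|dirty|clear>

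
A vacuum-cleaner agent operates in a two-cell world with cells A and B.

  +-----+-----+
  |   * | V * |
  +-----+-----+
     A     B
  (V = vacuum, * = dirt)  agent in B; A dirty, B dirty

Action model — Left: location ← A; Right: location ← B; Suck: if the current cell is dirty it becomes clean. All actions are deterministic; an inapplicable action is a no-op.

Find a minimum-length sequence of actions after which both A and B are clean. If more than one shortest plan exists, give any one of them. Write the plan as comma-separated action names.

t=1 Suck ⇒ <B|dirty|clean>
t=2 Left ⇒ <A|dirty|clean>
t=3 Suck ⇒ <A|clean|clean>
min 3: Suck B + move + Suck A

Suck, Left, Suck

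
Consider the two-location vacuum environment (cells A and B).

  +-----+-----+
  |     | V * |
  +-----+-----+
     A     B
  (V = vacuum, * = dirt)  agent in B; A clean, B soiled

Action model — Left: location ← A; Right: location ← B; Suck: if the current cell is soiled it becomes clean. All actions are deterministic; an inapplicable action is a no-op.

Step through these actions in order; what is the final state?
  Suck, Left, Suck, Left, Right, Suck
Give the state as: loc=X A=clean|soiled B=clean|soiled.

1. Suck → loc=B A=clean B=clean
2. Left → loc=A A=clean B=clean
3. Suck → loc=A A=clean B=clean
4. Left → loc=A A=clean B=clean
5. Right → loc=B A=clean B=clean
6. Suck → loc=B A=clean B=clean

loc=B A=clean B=clean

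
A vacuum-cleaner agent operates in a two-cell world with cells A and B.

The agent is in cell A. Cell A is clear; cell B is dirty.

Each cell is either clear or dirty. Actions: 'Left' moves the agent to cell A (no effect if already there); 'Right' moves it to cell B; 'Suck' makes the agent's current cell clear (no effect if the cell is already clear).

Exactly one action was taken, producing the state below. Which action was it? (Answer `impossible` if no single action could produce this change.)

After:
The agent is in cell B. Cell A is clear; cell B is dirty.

Right

try  Left: in A — A clear, B dirty
try Right: in B — A clear, B dirty  ← match
try  Suck: in A — A clear, B dirty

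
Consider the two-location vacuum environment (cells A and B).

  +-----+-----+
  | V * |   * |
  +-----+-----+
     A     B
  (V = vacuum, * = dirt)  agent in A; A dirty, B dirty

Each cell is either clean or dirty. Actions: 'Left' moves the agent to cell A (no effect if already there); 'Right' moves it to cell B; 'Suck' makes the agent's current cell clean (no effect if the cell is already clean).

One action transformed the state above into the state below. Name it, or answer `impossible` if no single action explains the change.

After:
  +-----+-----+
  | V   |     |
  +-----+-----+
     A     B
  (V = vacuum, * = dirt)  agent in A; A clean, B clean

try  Left: (A; A:dirty, B:dirty)
try Right: (B; A:dirty, B:dirty)
try  Suck: (A; A:clean, B:dirty)
no single action produces the after-state

impossible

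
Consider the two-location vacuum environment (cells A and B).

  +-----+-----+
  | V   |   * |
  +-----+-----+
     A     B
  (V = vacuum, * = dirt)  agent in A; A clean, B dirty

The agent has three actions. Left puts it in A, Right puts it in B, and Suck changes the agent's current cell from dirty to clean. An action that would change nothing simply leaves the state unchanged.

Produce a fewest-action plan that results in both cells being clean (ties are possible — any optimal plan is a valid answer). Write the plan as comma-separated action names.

Right, Suck

1) do Right; now loc=B A=clean B=dirty
2) do Suck; now loc=B A=clean B=clean
min 2: go B then Suck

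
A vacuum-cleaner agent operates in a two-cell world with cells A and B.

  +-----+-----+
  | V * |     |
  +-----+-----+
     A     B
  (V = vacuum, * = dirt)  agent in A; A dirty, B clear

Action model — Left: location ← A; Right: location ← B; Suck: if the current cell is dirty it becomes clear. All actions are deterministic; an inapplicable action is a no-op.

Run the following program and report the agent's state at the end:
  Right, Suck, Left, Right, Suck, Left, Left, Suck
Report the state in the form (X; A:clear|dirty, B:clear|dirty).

(A; A:clear, B:clear)

[1] after Right: (B; A:dirty, B:clear)
[2] after Suck: (B; A:dirty, B:clear)
[3] after Left: (A; A:dirty, B:clear)
[4] after Right: (B; A:dirty, B:clear)
[5] after Suck: (B; A:dirty, B:clear)
[6] after Left: (A; A:dirty, B:clear)
[7] after Left: (A; A:dirty, B:clear)
[8] after Suck: (A; A:clear, B:clear)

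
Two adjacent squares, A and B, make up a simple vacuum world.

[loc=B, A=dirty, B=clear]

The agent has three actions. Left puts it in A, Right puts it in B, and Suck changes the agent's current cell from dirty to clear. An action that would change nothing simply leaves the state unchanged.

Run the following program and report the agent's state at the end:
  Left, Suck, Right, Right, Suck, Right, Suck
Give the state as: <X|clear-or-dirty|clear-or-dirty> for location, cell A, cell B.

<B|clear|clear>

1) do Left; now <A|dirty|clear>
2) do Suck; now <A|clear|clear>
3) do Right; now <B|clear|clear>
4) do Right; now <B|clear|clear>
5) do Suck; now <B|clear|clear>
6) do Right; now <B|clear|clear>
7) do Suck; now <B|clear|clear>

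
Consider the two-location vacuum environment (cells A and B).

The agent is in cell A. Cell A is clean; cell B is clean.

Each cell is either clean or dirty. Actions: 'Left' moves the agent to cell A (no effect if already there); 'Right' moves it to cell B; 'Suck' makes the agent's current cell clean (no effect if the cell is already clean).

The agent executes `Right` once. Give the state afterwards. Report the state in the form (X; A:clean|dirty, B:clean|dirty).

(B; A:clean, B:clean)

start: (A; A:clean, B:clean)
step 1/1 (Right): (B; A:clean, B:clean)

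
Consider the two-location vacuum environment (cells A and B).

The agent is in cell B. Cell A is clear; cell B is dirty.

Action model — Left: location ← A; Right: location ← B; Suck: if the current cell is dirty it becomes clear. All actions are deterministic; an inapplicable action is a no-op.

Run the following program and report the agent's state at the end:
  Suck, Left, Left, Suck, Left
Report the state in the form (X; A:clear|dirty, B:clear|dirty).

(A; A:clear, B:clear)

[1] after Suck: (B; A:clear, B:clear)
[2] after Left: (A; A:clear, B:clear)
[3] after Left: (A; A:clear, B:clear)
[4] after Suck: (A; A:clear, B:clear)
[5] after Left: (A; A:clear, B:clear)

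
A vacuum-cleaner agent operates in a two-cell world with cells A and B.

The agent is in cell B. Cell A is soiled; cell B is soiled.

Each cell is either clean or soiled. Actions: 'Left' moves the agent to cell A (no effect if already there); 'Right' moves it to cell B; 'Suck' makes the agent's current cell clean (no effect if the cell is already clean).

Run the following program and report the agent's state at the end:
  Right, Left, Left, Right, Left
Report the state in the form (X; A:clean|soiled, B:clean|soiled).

(A; A:soiled, B:soiled)

t=1 Right ⇒ (B; A:soiled, B:soiled)
t=2 Left ⇒ (A; A:soiled, B:soiled)
t=3 Left ⇒ (A; A:soiled, B:soiled)
t=4 Right ⇒ (B; A:soiled, B:soiled)
t=5 Left ⇒ (A; A:soiled, B:soiled)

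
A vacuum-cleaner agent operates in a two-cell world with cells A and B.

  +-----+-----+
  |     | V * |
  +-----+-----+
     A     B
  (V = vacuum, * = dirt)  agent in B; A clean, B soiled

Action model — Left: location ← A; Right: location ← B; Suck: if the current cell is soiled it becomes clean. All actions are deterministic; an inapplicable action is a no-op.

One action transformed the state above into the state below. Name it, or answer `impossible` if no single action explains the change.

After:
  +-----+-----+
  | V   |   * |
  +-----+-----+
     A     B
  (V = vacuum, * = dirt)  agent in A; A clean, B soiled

Left

try  Left: in A — A clean, B soiled  ← match
try Right: in B — A clean, B soiled
try  Suck: in B — A clean, B clean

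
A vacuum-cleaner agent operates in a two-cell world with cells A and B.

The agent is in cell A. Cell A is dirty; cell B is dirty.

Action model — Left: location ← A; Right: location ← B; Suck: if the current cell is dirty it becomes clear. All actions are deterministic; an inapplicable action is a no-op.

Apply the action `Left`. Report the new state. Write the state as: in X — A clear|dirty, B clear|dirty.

start: in A — A dirty, B dirty
step 1/1 (Left): in A — A dirty, B dirty

in A — A dirty, B dirty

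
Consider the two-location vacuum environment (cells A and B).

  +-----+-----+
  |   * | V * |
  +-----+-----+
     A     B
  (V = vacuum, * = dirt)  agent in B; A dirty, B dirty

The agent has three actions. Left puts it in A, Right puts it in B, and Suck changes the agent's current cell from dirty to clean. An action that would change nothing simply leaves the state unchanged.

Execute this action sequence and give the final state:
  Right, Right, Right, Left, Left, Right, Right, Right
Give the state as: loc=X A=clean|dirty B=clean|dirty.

1) do Right; now loc=B A=dirty B=dirty
2) do Right; now loc=B A=dirty B=dirty
3) do Right; now loc=B A=dirty B=dirty
4) do Left; now loc=A A=dirty B=dirty
5) do Left; now loc=A A=dirty B=dirty
6) do Right; now loc=B A=dirty B=dirty
7) do Right; now loc=B A=dirty B=dirty
8) do Right; now loc=B A=dirty B=dirty

loc=B A=dirty B=dirty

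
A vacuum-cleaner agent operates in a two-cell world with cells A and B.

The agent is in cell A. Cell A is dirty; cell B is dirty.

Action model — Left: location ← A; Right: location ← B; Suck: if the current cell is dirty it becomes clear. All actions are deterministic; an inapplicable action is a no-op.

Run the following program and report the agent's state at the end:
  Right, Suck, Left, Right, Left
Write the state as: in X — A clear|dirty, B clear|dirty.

in A — A dirty, B clear

step 1/5 (Right): in B — A dirty, B dirty
step 2/5 (Suck): in B — A dirty, B clear
step 3/5 (Left): in A — A dirty, B clear
step 4/5 (Right): in B — A dirty, B clear
step 5/5 (Left): in A — A dirty, B clear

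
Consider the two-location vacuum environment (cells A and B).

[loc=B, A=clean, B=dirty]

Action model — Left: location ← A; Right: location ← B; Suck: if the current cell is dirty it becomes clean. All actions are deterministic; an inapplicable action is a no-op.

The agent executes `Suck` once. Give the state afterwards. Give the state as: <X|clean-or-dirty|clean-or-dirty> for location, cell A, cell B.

start: <B|clean|dirty>
1) do Suck; now <B|clean|clean>

<B|clean|clean>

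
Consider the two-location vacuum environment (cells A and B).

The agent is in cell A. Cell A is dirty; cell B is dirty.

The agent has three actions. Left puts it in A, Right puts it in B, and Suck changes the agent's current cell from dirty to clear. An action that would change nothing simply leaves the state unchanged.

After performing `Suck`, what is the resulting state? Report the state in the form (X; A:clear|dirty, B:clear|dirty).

start: (A; A:dirty, B:dirty)
step 1/1 (Suck): (A; A:clear, B:dirty)

(A; A:clear, B:dirty)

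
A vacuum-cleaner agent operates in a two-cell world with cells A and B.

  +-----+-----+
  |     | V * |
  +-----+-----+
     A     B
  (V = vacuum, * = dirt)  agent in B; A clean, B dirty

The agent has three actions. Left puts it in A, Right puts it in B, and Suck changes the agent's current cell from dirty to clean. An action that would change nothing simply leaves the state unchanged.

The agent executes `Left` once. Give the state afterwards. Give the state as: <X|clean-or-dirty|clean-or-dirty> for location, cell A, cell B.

<A|clean|dirty>

start: <B|clean|dirty>
1. Left → <A|clean|dirty>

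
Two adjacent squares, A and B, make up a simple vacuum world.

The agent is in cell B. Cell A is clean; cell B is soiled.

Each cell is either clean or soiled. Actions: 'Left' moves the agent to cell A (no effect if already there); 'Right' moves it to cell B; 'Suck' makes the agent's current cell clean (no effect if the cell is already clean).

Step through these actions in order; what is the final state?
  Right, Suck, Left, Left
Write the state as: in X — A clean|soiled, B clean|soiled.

step 1/4 (Right): in B — A clean, B soiled
step 2/4 (Suck): in B — A clean, B clean
step 3/4 (Left): in A — A clean, B clean
step 4/4 (Left): in A — A clean, B clean

in A — A clean, B clean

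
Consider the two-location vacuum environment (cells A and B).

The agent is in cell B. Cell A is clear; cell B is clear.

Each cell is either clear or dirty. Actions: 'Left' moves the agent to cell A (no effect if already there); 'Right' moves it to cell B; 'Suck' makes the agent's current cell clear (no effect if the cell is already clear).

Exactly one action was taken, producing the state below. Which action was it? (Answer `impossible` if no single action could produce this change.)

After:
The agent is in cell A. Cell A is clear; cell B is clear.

Left

try  Left: loc=A A=clear B=clear  ← match
try Right: loc=B A=clear B=clear
try  Suck: loc=B A=clear B=clear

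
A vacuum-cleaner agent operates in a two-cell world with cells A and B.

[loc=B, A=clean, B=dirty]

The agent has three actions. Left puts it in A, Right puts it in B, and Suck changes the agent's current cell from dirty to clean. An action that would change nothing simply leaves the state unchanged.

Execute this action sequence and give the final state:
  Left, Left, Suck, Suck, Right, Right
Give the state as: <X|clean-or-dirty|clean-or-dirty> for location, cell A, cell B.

<B|clean|dirty>

1) do Left; now <A|clean|dirty>
2) do Left; now <A|clean|dirty>
3) do Suck; now <A|clean|dirty>
4) do Suck; now <A|clean|dirty>
5) do Right; now <B|clean|dirty>
6) do Right; now <B|clean|dirty>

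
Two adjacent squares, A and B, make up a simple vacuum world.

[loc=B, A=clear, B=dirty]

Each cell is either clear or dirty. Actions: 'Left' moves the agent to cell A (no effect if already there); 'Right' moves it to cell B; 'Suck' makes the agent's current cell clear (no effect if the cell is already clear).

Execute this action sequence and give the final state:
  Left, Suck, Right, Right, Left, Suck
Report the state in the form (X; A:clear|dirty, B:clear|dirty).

Left (#1): (A; A:clear, B:dirty)
Suck (#2): (A; A:clear, B:dirty)
Right (#3): (B; A:clear, B:dirty)
Right (#4): (B; A:clear, B:dirty)
Left (#5): (A; A:clear, B:dirty)
Suck (#6): (A; A:clear, B:dirty)

(A; A:clear, B:dirty)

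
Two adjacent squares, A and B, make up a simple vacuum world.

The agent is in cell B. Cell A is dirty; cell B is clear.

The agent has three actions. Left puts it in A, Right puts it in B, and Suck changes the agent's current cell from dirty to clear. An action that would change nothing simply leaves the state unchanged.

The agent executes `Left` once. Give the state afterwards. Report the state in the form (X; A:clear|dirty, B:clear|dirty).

(A; A:dirty, B:clear)

start: (B; A:dirty, B:clear)
step 1/1 (Left): (A; A:dirty, B:clear)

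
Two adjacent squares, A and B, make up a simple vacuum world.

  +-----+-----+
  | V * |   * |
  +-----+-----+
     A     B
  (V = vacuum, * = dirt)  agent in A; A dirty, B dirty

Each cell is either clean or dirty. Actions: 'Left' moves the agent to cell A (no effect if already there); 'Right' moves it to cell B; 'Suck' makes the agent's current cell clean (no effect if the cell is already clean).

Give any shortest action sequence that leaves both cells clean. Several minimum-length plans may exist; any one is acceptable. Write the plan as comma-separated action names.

1) do Suck; now in A — A clean, B dirty
2) do Right; now in B — A clean, B dirty
3) do Suck; now in B — A clean, B clean
min 3: Suck A + move + Suck B

Suck, Right, Suck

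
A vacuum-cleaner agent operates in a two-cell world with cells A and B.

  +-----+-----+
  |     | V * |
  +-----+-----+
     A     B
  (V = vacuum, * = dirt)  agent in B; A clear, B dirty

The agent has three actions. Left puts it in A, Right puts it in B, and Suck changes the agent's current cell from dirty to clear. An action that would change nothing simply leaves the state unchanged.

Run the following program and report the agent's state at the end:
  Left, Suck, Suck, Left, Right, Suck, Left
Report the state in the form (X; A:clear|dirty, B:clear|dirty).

(A; A:clear, B:clear)

t=1 Left ⇒ (A; A:clear, B:dirty)
t=2 Suck ⇒ (A; A:clear, B:dirty)
t=3 Suck ⇒ (A; A:clear, B:dirty)
t=4 Left ⇒ (A; A:clear, B:dirty)
t=5 Right ⇒ (B; A:clear, B:dirty)
t=6 Suck ⇒ (B; A:clear, B:clear)
t=7 Left ⇒ (A; A:clear, B:clear)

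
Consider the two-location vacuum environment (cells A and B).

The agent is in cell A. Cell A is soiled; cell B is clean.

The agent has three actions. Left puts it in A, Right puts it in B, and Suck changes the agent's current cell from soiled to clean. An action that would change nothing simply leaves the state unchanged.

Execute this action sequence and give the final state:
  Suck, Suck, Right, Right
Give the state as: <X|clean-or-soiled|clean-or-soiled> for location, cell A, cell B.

<B|clean|clean>

1) do Suck; now <A|clean|clean>
2) do Suck; now <A|clean|clean>
3) do Right; now <B|clean|clean>
4) do Right; now <B|clean|clean>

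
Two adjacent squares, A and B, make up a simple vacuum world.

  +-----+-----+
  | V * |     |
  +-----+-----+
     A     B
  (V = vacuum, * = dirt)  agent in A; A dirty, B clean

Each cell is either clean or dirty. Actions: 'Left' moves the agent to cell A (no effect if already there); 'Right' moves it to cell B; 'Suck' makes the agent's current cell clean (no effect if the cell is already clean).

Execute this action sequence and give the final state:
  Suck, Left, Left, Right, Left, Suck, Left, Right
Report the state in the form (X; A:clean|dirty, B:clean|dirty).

step 1/8 (Suck): (A; A:clean, B:clean)
step 2/8 (Left): (A; A:clean, B:clean)
step 3/8 (Left): (A; A:clean, B:clean)
step 4/8 (Right): (B; A:clean, B:clean)
step 5/8 (Left): (A; A:clean, B:clean)
step 6/8 (Suck): (A; A:clean, B:clean)
step 7/8 (Left): (A; A:clean, B:clean)
step 8/8 (Right): (B; A:clean, B:clean)

(B; A:clean, B:clean)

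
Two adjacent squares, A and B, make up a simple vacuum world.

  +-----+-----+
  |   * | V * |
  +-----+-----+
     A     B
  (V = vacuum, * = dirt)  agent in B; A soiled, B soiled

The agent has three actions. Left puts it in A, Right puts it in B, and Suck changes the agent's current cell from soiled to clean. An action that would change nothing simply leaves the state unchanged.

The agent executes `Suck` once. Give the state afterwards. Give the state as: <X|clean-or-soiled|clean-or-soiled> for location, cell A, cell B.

<B|soiled|clean>

start: <B|soiled|soiled>
step 1/1 (Suck): <B|soiled|clean>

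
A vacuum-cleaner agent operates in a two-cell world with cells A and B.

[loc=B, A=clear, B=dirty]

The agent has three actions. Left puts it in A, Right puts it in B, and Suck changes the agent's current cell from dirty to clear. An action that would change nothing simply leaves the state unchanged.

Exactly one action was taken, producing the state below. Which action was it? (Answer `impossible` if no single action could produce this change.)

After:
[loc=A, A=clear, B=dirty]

Left

try  Left: <A|clear|dirty>  ← match
try Right: <B|clear|dirty>
try  Suck: <B|clear|clear>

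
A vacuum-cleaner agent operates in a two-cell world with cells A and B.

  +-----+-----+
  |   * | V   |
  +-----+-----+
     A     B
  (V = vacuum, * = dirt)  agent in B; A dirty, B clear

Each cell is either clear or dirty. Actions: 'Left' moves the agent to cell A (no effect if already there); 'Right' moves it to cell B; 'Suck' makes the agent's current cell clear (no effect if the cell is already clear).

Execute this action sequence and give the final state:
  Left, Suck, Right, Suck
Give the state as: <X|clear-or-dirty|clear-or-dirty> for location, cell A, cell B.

1) do Left; now <A|dirty|clear>
2) do Suck; now <A|clear|clear>
3) do Right; now <B|clear|clear>
4) do Suck; now <B|clear|clear>

<B|clear|clear>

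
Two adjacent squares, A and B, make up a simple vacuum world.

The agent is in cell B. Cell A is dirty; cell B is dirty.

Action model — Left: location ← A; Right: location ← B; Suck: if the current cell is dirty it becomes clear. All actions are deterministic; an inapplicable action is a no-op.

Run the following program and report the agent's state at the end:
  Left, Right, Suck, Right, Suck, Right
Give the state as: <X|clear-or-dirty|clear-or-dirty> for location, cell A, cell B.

t=1 Left ⇒ <A|dirty|dirty>
t=2 Right ⇒ <B|dirty|dirty>
t=3 Suck ⇒ <B|dirty|clear>
t=4 Right ⇒ <B|dirty|clear>
t=5 Suck ⇒ <B|dirty|clear>
t=6 Right ⇒ <B|dirty|clear>

<B|dirty|clear>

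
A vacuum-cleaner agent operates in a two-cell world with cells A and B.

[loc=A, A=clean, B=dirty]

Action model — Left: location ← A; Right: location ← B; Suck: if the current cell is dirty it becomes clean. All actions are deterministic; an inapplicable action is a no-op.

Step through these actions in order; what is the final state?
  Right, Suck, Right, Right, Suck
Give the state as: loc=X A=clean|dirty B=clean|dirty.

loc=B A=clean B=clean

step 1/5 (Right): loc=B A=clean B=dirty
step 2/5 (Suck): loc=B A=clean B=clean
step 3/5 (Right): loc=B A=clean B=clean
step 4/5 (Right): loc=B A=clean B=clean
step 5/5 (Suck): loc=B A=clean B=clean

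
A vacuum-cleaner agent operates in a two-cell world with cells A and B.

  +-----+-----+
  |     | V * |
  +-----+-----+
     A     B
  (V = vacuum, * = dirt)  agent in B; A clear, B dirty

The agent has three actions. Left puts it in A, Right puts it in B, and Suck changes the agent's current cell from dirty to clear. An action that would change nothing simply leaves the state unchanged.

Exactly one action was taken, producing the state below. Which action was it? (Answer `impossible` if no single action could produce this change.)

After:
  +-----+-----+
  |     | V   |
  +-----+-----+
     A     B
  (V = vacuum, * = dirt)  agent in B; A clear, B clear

Suck

try  Left: loc=A A=clear B=dirty
try Right: loc=B A=clear B=dirty
try  Suck: loc=B A=clear B=clear  ← match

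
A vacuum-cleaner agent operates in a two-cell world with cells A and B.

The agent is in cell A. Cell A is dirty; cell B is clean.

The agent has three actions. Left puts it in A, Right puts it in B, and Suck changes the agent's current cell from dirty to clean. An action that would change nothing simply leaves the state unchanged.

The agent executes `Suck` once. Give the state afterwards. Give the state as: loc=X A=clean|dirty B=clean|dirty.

start: loc=A A=dirty B=clean
1) do Suck; now loc=A A=clean B=clean

loc=A A=clean B=clean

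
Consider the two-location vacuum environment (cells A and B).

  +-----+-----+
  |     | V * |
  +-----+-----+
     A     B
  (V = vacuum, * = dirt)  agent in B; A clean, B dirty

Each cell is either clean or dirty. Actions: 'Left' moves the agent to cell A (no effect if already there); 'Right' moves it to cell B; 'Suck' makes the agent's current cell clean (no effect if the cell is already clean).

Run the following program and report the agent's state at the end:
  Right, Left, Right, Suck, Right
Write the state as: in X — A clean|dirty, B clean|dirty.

in B — A clean, B clean

1) do Right; now in B — A clean, B dirty
2) do Left; now in A — A clean, B dirty
3) do Right; now in B — A clean, B dirty
4) do Suck; now in B — A clean, B clean
5) do Right; now in B — A clean, B clean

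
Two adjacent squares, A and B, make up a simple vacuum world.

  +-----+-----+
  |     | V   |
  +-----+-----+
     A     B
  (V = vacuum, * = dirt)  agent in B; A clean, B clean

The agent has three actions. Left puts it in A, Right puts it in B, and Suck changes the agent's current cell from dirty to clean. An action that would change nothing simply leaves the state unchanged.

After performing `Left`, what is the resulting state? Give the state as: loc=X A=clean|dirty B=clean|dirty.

start: loc=B A=clean B=clean
Left (#1): loc=A A=clean B=clean

loc=A A=clean B=clean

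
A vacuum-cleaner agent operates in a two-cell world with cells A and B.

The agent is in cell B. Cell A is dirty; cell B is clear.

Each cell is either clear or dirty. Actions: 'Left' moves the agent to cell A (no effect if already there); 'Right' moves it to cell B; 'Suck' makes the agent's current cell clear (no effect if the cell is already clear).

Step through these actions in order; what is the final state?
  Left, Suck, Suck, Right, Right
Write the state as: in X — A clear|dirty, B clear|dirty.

in B — A clear, B clear

step 1/5 (Left): in A — A dirty, B clear
step 2/5 (Suck): in A — A clear, B clear
step 3/5 (Suck): in A — A clear, B clear
step 4/5 (Right): in B — A clear, B clear
step 5/5 (Right): in B — A clear, B clear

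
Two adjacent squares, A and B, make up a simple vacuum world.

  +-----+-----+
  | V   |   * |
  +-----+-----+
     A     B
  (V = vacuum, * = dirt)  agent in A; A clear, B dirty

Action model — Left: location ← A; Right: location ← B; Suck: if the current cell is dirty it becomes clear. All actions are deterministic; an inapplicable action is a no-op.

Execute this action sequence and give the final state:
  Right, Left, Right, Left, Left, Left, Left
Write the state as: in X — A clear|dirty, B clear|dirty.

t=1 Right ⇒ in B — A clear, B dirty
t=2 Left ⇒ in A — A clear, B dirty
t=3 Right ⇒ in B — A clear, B dirty
t=4 Left ⇒ in A — A clear, B dirty
t=5 Left ⇒ in A — A clear, B dirty
t=6 Left ⇒ in A — A clear, B dirty
t=7 Left ⇒ in A — A clear, B dirty

in A — A clear, B dirty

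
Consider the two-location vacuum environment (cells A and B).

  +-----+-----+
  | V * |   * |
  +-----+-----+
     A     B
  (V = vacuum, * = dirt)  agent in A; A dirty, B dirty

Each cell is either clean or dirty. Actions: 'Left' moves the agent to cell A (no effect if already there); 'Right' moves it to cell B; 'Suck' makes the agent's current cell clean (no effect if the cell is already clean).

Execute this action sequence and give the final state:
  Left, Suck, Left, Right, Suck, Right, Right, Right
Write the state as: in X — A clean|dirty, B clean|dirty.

in B — A clean, B clean

1) do Left; now in A — A dirty, B dirty
2) do Suck; now in A — A clean, B dirty
3) do Left; now in A — A clean, B dirty
4) do Right; now in B — A clean, B dirty
5) do Suck; now in B — A clean, B clean
6) do Right; now in B — A clean, B clean
7) do Right; now in B — A clean, B clean
8) do Right; now in B — A clean, B clean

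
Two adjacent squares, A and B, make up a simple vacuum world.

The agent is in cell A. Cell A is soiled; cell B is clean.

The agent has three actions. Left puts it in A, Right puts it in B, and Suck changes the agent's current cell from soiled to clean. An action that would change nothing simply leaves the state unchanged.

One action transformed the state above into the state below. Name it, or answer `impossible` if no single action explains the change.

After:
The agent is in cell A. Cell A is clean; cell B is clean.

Suck

try  Left: in A — A soiled, B clean
try Right: in B — A soiled, B clean
try  Suck: in A — A clean, B clean  ← match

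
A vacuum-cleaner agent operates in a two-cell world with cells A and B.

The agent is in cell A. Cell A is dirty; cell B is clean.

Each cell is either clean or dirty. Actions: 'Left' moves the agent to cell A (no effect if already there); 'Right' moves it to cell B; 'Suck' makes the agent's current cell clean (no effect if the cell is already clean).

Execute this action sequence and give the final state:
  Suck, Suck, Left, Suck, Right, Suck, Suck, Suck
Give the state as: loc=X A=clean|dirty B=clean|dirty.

loc=B A=clean B=clean

Suck (#1): loc=A A=clean B=clean
Suck (#2): loc=A A=clean B=clean
Left (#3): loc=A A=clean B=clean
Suck (#4): loc=A A=clean B=clean
Right (#5): loc=B A=clean B=clean
Suck (#6): loc=B A=clean B=clean
Suck (#7): loc=B A=clean B=clean
Suck (#8): loc=B A=clean B=clean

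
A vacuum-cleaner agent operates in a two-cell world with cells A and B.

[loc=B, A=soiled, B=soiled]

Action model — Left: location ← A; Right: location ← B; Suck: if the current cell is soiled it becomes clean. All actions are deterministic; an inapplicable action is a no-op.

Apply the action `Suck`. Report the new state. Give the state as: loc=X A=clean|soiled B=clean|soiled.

start: loc=B A=soiled B=soiled
step 1/1 (Suck): loc=B A=soiled B=clean

loc=B A=soiled B=clean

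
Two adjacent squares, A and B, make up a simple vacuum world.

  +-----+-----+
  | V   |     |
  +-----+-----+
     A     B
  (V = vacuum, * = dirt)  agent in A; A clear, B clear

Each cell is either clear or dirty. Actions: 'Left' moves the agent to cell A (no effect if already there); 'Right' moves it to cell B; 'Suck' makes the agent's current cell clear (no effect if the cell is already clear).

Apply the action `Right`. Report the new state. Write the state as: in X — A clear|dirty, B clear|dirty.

start: in A — A clear, B clear
1) do Right; now in B — A clear, B clear

in B — A clear, B clear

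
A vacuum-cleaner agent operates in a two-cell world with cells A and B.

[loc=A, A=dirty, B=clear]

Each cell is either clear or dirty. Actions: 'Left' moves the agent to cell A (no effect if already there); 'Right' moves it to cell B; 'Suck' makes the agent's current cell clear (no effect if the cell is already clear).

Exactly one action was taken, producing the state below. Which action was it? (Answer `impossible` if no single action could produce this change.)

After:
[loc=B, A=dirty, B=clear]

Right

try  Left: (A; A:dirty, B:clear)
try Right: (B; A:dirty, B:clear)  ← match
try  Suck: (A; A:clear, B:clear)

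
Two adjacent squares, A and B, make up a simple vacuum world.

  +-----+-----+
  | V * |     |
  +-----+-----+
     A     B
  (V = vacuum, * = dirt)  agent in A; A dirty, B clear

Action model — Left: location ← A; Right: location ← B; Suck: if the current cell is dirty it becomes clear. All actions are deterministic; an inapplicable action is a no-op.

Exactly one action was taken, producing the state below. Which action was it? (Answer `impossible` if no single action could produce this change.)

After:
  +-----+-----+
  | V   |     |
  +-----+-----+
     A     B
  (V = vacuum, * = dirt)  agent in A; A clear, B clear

Suck

try  Left: in A — A dirty, B clear
try Right: in B — A dirty, B clear
try  Suck: in A — A clear, B clear  ← match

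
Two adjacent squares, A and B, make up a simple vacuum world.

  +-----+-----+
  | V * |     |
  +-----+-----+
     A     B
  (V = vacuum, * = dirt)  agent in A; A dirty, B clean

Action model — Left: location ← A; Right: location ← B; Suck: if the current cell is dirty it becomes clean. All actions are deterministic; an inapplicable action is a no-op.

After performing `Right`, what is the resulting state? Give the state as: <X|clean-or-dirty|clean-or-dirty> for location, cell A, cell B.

<B|dirty|clean>

start: <A|dirty|clean>
1. Right → <B|dirty|clean>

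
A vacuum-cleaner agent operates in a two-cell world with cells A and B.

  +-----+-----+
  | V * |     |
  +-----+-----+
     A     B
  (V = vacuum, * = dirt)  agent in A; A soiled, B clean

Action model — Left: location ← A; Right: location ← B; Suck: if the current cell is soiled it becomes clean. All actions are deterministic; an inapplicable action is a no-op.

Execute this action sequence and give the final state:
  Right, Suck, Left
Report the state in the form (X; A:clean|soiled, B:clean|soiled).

1. Right → (B; A:soiled, B:clean)
2. Suck → (B; A:soiled, B:clean)
3. Left → (A; A:soiled, B:clean)

(A; A:soiled, B:clean)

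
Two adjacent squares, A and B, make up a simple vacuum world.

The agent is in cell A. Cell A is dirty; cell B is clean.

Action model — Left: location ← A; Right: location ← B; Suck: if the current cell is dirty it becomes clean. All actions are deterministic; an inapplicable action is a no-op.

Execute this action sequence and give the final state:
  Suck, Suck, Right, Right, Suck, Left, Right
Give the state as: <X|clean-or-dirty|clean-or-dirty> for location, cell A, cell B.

<B|clean|clean>

step 1/7 (Suck): <A|clean|clean>
step 2/7 (Suck): <A|clean|clean>
step 3/7 (Right): <B|clean|clean>
step 4/7 (Right): <B|clean|clean>
step 5/7 (Suck): <B|clean|clean>
step 6/7 (Left): <A|clean|clean>
step 7/7 (Right): <B|clean|clean>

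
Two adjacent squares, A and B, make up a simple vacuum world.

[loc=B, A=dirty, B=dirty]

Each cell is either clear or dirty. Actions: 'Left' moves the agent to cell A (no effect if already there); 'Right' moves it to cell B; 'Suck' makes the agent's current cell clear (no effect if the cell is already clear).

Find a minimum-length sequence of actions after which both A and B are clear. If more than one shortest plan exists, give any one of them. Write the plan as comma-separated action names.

Suck (#1): in B — A dirty, B clear
Left (#2): in A — A dirty, B clear
Suck (#3): in A — A clear, B clear
min 3: Suck B + move + Suck A

Suck, Left, Suck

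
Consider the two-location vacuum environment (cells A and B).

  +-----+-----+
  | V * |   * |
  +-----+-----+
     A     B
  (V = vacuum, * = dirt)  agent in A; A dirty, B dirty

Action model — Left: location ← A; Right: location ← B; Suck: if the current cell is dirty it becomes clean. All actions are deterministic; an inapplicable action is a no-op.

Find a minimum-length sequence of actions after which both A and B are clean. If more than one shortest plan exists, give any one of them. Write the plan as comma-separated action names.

Suck, Right, Suck

[1] after Suck: (A; A:clean, B:dirty)
[2] after Right: (B; A:clean, B:dirty)
[3] after Suck: (B; A:clean, B:clean)
min 3: Suck A + move + Suck B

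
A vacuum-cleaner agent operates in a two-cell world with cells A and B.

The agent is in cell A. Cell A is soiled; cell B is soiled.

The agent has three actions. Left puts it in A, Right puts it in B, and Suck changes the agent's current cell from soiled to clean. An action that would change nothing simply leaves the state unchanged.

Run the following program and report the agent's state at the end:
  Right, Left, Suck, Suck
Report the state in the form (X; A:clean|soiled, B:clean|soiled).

(A; A:clean, B:soiled)

t=1 Right ⇒ (B; A:soiled, B:soiled)
t=2 Left ⇒ (A; A:soiled, B:soiled)
t=3 Suck ⇒ (A; A:clean, B:soiled)
t=4 Suck ⇒ (A; A:clean, B:soiled)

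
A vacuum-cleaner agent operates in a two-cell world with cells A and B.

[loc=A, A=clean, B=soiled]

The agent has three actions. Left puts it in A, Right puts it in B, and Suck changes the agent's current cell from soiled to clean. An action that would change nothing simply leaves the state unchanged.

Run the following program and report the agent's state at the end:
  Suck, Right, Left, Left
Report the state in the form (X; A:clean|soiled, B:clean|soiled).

(A; A:clean, B:soiled)

t=1 Suck ⇒ (A; A:clean, B:soiled)
t=2 Right ⇒ (B; A:clean, B:soiled)
t=3 Left ⇒ (A; A:clean, B:soiled)
t=4 Left ⇒ (A; A:clean, B:soiled)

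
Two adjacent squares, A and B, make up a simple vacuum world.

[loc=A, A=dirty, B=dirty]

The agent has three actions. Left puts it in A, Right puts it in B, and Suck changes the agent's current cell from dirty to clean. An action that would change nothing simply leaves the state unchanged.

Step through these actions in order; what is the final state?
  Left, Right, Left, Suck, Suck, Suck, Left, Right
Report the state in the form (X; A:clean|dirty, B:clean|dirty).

t=1 Left ⇒ (A; A:dirty, B:dirty)
t=2 Right ⇒ (B; A:dirty, B:dirty)
t=3 Left ⇒ (A; A:dirty, B:dirty)
t=4 Suck ⇒ (A; A:clean, B:dirty)
t=5 Suck ⇒ (A; A:clean, B:dirty)
t=6 Suck ⇒ (A; A:clean, B:dirty)
t=7 Left ⇒ (A; A:clean, B:dirty)
t=8 Right ⇒ (B; A:clean, B:dirty)

(B; A:clean, B:dirty)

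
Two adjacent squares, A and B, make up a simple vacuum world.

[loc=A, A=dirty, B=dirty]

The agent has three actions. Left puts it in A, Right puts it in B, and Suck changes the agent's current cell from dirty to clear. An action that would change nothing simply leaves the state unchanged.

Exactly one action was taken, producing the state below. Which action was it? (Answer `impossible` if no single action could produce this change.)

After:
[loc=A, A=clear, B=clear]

try  Left: loc=A A=dirty B=dirty
try Right: loc=B A=dirty B=dirty
try  Suck: loc=A A=clear B=dirty
no single action produces the after-state

impossible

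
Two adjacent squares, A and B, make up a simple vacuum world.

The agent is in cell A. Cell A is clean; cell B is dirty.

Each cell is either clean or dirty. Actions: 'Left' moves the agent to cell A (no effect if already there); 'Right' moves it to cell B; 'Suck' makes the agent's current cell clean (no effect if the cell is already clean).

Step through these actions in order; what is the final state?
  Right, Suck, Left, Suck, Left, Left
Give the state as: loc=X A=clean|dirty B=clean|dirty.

[1] after Right: loc=B A=clean B=dirty
[2] after Suck: loc=B A=clean B=clean
[3] after Left: loc=A A=clean B=clean
[4] after Suck: loc=A A=clean B=clean
[5] after Left: loc=A A=clean B=clean
[6] after Left: loc=A A=clean B=clean

loc=A A=clean B=clean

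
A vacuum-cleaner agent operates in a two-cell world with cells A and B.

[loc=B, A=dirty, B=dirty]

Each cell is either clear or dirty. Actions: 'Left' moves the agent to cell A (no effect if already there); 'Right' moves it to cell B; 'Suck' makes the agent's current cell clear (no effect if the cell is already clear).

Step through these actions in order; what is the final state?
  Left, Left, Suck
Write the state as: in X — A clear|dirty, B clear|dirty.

in A — A clear, B dirty

Left (#1): in A — A dirty, B dirty
Left (#2): in A — A dirty, B dirty
Suck (#3): in A — A clear, B dirty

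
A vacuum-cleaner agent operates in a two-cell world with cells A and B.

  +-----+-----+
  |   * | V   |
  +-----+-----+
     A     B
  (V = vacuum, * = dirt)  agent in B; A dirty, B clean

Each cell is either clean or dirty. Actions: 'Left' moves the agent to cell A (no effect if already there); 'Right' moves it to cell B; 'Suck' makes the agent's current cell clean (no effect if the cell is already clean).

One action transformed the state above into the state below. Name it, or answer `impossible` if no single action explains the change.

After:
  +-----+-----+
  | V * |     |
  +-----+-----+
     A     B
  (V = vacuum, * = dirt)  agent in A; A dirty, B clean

try  Left: <A|dirty|clean>  ← match
try Right: <B|dirty|clean>
try  Suck: <B|dirty|clean>

Left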